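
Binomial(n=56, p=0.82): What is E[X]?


E[X] = n*p = 56 * 0.82 = 45.92

45.92


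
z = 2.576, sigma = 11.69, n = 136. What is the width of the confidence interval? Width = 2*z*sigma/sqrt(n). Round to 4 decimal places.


width = 2*z*sigma/sqrt(n)
2*z*sigma = 2 * 2.576 * 11.69 = 60.22688
sqrt(136) ≈ 11.661904
width = 60.22688 / 11.661904 ≈ 5.164412

5.1644


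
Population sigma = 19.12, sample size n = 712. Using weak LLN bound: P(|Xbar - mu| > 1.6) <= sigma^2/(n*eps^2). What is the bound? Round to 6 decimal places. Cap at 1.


bound = min(1, sigma^2/(n*eps^2))
sigma^2 = 19.12^2 = 365.5744
n*eps^2 = 712 * 1.6^2 = 712 * 2.56 = 1822.72
sigma^2/(n*eps^2) = 365.5744 / 1822.72 ≈ 0.20056531

0.200565


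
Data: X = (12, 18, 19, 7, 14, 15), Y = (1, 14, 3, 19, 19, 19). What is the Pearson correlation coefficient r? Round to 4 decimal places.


r = sum((xi-xbar)(yi-ybar)) / sqrt(sum((xi-xbar)^2) * sum((yi-ybar)^2))
n = 6, xbar = 85/6 ≈ 14.166667, ybar = 75/6 = 12.5
Sxy = sum((xi-xbar)(yi-ybar)) = -57.5
Sxx = sum((xi-xbar)^2) = 569/6 ≈ 94.833333
Syy = sum((yi-ybar)^2) = 351.5
sqrt(Sxx*Syy) ≈ 182.575783
r = Sxy / sqrt(Sxx*Syy) = -57.5 / 182.575783 ≈ -0.314938

-0.3149


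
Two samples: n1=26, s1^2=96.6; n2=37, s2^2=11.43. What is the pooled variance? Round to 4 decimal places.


sp^2 = ((n1-1)*s1^2 + (n2-1)*s2^2)/(n1+n2-2)
(n1-1)*s1^2 = 25 * 96.6 = 2415
(n2-1)*s2^2 = 36 * 11.43 = 411.48
numerator = 2415 + 411.48 = 2826.48
n1+n2-2 = 61
sp^2 = 2826.48 / 61 = 70662/1525 ≈ 46.335738

46.3357


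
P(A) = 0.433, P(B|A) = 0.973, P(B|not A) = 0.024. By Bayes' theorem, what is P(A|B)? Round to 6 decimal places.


P(A|B) = P(B|A)*P(A) / P(B), P(B) = P(B|A)*P(A) + P(B|not A)*P(not A)
P(B|A)*P(A) = 0.973 * 0.433 = 0.421309
P(B|not A)*P(not A) = 0.024 * 0.567 = 0.013608
P(B) = 0.421309 + 0.013608 = 0.434917
P(A|B) = 0.421309 / 0.434917 ≈ 0.96871127

0.968711


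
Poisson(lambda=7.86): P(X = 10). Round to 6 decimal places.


P = e^(-lam) * lam^k / k!
e^(-7.86) ≈ 0.0003858739
lam^k = 7.86^10 ≈ 899964669.503797
k! = 10! = 3628800
P = 0.0003858739 * 899964669.503797 / 3628800 ≈ 0.095699

0.095699


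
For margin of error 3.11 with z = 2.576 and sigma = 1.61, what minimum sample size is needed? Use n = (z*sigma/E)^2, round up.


z*sigma/E = 2.576 * 1.61 / 3.11 ≈ 1.333556
(z*sigma/E)^2 ≈ 1.778372
round up: n = 2

2


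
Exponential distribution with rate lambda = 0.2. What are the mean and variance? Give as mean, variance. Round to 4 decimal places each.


mean = 1/lam, var = 1/lam^2
mean = 1 / 0.2 = 5
lam^2 = 0.2^2 = 0.04
var = 1 / 0.04 = 25

5.0000, 25.0000


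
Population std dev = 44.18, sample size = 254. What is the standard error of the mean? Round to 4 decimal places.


SE = sigma / sqrt(n)
sqrt(254) ≈ 15.937377
SE = 44.18 / 15.937377 ≈ 2.772100

2.7721


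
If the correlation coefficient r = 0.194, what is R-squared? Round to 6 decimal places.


R^2 = r^2 = (0.194)^2 = 0.037636

0.037636


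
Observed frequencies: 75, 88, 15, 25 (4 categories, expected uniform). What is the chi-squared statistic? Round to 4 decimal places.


chi2 = sum((O-E)^2/E), E = total/4
total = 203, E = 203/4 = 50.75
(75 - 50.75)^2 / 50.75 = 588.0625 / 50.75 = 9409/812 ≈ 11.587438
(88 - 50.75)^2 / 50.75 = 1387.5625 / 50.75 = 22201/812 ≈ 27.341133
(15 - 50.75)^2 / 50.75 = 1278.0625 / 50.75 = 20449/812 ≈ 25.183498
(25 - 50.75)^2 / 50.75 = 663.0625 / 50.75 = 10609/812 ≈ 13.065271
chi2 = 15667/203 ≈ 77.177340

77.1773


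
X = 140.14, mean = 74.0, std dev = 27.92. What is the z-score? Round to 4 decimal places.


z = (X - mu) / sigma
X - mu = 140.14 - 74.0 = 66.14
z = 66.14 / 27.92 = 3307/1396 ≈ 2.368911

2.3689


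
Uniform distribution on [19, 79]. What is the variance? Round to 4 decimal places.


Var = (b-a)^2 / 12
(b-a)^2 = (79 - 19)^2 = 3600
Var = 3600/12 = 300

300.0000


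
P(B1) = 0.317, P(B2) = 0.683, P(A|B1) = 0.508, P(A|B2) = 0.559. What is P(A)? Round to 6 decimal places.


P(A) = P(A|B1)*P(B1) + P(A|B2)*P(B2)
P(A|B1)*P(B1) = 0.508 * 0.317 = 0.161036
P(A|B2)*P(B2) = 0.559 * 0.683 = 0.381797
P(A) = 0.161036 + 0.381797 = 0.542833

0.542833


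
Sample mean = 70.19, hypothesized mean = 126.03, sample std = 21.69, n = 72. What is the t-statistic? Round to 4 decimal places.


t = (xbar - mu0) / (s/sqrt(n))
xbar - mu0 = 70.19 - 126.03 = -55.84
sqrt(72) ≈ 8.48528137
s/sqrt(n) = 21.69 / 8.48528137 ≈ 2.55619101
t = -55.84 / 2.55619101 ≈ -21.845003

-21.8450


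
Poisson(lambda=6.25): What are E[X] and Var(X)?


E[X] = Var(X) = lambda = 6.25

6.25, 6.25


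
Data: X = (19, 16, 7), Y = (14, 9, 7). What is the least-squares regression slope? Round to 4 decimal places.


b = sum((xi-xbar)(yi-ybar)) / sum((xi-xbar)^2)
n = 3, xbar = 42/3 = 14, ybar = 30/3 = 10
Sxy = sum((xi-xbar)(yi-ybar)) = 39
Sxx = sum((xi-xbar)^2) = 78
b = Sxy / Sxx = 0.5

0.5000


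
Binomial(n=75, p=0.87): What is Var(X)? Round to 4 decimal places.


Var = n*p*(1-p) = 75 * 0.87 * 0.13 = 8.4825

8.4825


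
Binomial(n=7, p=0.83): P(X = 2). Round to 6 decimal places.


P = C(n,k) * p^k * (1-p)^(n-k)
C(7,2) = 21
p^k = 0.83^2 = 0.6889
(1-p)^(n-k) = 0.17^5 = 0.0001419857
P = 21 * 0.6889 * 0.0001419857 ≈ 0.002054

0.002054


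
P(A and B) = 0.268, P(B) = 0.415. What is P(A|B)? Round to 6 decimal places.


P(A|B) = P(A and B) / P(B) = 0.268 / 0.415 = 268/415 ≈ 0.64578313

0.645783


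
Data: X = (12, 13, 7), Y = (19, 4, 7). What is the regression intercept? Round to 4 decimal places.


a = ybar - b*xbar, where b = sum((xi-xbar)(yi-ybar)) / sum((xi-xbar)^2)
n = 3, xbar = 32/3 ≈ 10.666667, ybar = 30/3 = 10
Sxy = sum((xi-xbar)(yi-ybar)) = 9
Sxx = sum((xi-xbar)^2) = 62/3 ≈ 20.666667
b = Sxy / Sxx = 27/62 ≈ 0.435484
a = 10 - 0.435484 * 10.666667 = 166/31 ≈ 5.354839

5.3548


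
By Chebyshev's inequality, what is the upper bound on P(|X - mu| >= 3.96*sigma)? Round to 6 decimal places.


P <= 1/k^2
k^2 = 3.96^2 = 15.6816
1/k^2 = 1 / 15.6816 = 625/9801 ≈ 0.06376900

0.063769


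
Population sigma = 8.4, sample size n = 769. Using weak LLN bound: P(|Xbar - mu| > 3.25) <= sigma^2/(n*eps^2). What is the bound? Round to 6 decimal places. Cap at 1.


bound = min(1, sigma^2/(n*eps^2))
sigma^2 = 8.4^2 = 70.56
n*eps^2 = 769 * 3.25^2 = 769 * 10.5625 = 8122.5625
sigma^2/(n*eps^2) = 70.56 / 8122.5625 ≈ 0.00868691

0.008687


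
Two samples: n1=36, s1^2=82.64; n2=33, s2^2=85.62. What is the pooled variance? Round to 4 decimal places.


sp^2 = ((n1-1)*s1^2 + (n2-1)*s2^2)/(n1+n2-2)
(n1-1)*s1^2 = 35 * 82.64 = 2892.4
(n2-1)*s2^2 = 32 * 85.62 = 2739.84
numerator = 2892.4 + 2739.84 = 5632.24
n1+n2-2 = 67
sp^2 = 5632.24 / 67 = 140806/1675 ≈ 84.063284

84.0633


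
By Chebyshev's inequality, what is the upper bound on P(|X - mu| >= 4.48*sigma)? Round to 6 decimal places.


P <= 1/k^2
k^2 = 4.48^2 = 20.0704
1/k^2 = 1 / 20.0704 ≈ 0.04982462

0.049825


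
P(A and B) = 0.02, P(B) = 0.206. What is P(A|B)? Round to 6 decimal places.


P(A|B) = P(A and B) / P(B) = 0.02 / 0.206 = 10/103 ≈ 0.09708738

0.097087


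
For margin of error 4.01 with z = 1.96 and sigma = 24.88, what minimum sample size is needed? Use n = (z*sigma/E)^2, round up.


z*sigma/E = 1.96 * 24.88 / 4.01 ≈ 12.160798
(z*sigma/E)^2 ≈ 147.885008
round up: n = 148

148


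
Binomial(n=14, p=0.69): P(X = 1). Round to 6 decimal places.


P = C(n,k) * p^k * (1-p)^(n-k)
C(14,1) = 14
p^k = 0.69^1 = 0.69
(1-p)^(n-k) = 0.31^13 ≈ 0.0000002441755
P = 14 * 0.69 * 0.0000002441755 ≈ 0.000002

0.000002


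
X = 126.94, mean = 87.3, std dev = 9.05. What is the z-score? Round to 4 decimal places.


z = (X - mu) / sigma
X - mu = 126.94 - 87.3 = 39.64
z = 39.64 / 9.05 = 3964/905 ≈ 4.380110

4.3801


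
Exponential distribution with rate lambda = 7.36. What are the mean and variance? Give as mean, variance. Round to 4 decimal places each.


mean = 1/lam, var = 1/lam^2
mean = 1 / 7.36 = 25/184 ≈ 0.135870
lam^2 = 7.36^2 = 54.1696
var = 1 / 54.1696 ≈ 0.018461

0.1359, 0.0185


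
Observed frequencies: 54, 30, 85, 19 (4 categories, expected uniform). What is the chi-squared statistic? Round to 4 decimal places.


chi2 = sum((O-E)^2/E), E = total/4
total = 188, E = 188/4 = 47
(54 - 47)^2 / 47 = 49 / 47 = 49/47 ≈ 1.042553
(30 - 47)^2 / 47 = 289 / 47 = 289/47 ≈ 6.148936
(85 - 47)^2 / 47 = 1444 / 47 = 1444/47 ≈ 30.723404
(19 - 47)^2 / 47 = 784 / 47 = 784/47 ≈ 16.680851
chi2 = 2566/47 ≈ 54.595745

54.5957


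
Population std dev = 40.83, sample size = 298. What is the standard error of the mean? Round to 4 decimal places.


SE = sigma / sqrt(n)
sqrt(298) ≈ 17.262677
SE = 40.83 / 17.262677 ≈ 2.365218

2.3652


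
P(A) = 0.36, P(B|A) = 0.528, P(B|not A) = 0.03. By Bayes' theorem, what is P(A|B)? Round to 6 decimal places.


P(A|B) = P(B|A)*P(A) / P(B), P(B) = P(B|A)*P(A) + P(B|not A)*P(not A)
P(B|A)*P(A) = 0.528 * 0.36 = 0.19008
P(B|not A)*P(not A) = 0.03 * 0.64 = 0.0192
P(B) = 0.19008 + 0.0192 = 0.20928
P(A|B) = 0.19008 / 0.20928 = 99/109 ≈ 0.90825688

0.908257


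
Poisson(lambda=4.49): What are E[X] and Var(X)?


E[X] = Var(X) = lambda = 4.49

4.49, 4.49


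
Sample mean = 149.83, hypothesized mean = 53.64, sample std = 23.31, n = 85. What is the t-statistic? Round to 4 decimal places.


t = (xbar - mu0) / (s/sqrt(n))
xbar - mu0 = 149.83 - 53.64 = 96.19
sqrt(85) ≈ 9.21954446
s/sqrt(n) = 23.31 / 9.21954446 ≈ 2.52832449
t = 96.19 / 2.52832449 ≈ 38.044958

38.0450


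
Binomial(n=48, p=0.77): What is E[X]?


E[X] = n*p = 48 * 0.77 = 36.96

36.96


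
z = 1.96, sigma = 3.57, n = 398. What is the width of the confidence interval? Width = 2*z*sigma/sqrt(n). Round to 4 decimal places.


width = 2*z*sigma/sqrt(n)
2*z*sigma = 2 * 1.96 * 3.57 = 13.9944
sqrt(398) ≈ 19.949937
width = 13.9944 / 19.949937 ≈ 0.701476

0.7015


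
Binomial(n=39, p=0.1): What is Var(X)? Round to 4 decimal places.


Var = n*p*(1-p) = 39 * 0.1 * 0.9 = 3.51

3.5100


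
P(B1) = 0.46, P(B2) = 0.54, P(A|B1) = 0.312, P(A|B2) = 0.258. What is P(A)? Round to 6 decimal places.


P(A) = P(A|B1)*P(B1) + P(A|B2)*P(B2)
P(A|B1)*P(B1) = 0.312 * 0.46 = 0.14352
P(A|B2)*P(B2) = 0.258 * 0.54 = 0.13932
P(A) = 0.14352 + 0.13932 = 0.28284

0.282840


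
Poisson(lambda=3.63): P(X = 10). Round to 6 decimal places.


P = e^(-lam) * lam^k / k!
e^(-3.63) ≈ 0.02651618
lam^k = 3.63^10 ≈ 397252.144508
k! = 10! = 3628800
P = 0.02651618 * 397252.144508 / 3628800 ≈ 0.002903

0.002903


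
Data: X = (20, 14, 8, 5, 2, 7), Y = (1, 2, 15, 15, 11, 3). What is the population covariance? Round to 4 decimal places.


Cov = (1/n)*sum((xi-xbar)(yi-ybar))
n = 6, xbar = 56/6 = 28/3 ≈ 9.333333, ybar = 47/6 ≈ 7.833333
sum((xi-xbar)(yi-ybar)) = -458/3 ≈ -152.666667
Cov = -152.666667 / 6 = -229/9 ≈ -25.444444

-25.4444


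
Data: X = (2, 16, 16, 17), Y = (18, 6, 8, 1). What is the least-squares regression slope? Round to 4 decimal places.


b = sum((xi-xbar)(yi-ybar)) / sum((xi-xbar)^2)
n = 4, xbar = 51/4 = 12.75, ybar = 33/4 = 8.25
Sxy = sum((xi-xbar)(yi-ybar)) = -143.75
Sxx = sum((xi-xbar)^2) = 154.75
b = Sxy / Sxx = -575/619 ≈ -0.928918

-0.9289


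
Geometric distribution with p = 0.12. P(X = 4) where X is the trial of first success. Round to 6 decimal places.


P = (1-p)^(k-1) * p
(1-p)^(k-1) = 0.88^3 = 0.681472
P = 0.681472 * 0.12 = 0.08177664

0.081777


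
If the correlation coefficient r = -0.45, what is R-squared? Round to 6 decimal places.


R^2 = r^2 = (-0.45)^2 = 0.2025

0.202500


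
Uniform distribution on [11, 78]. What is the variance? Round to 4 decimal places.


Var = (b-a)^2 / 12
(b-a)^2 = (78 - 11)^2 = 4489
Var = 4489/12 ≈ 374.083333

374.0833


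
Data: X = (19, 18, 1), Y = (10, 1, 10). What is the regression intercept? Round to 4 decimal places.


a = ybar - b*xbar, where b = sum((xi-xbar)(yi-ybar)) / sum((xi-xbar)^2)
n = 3, xbar = 38/3 ≈ 12.666667, ybar = 21/3 = 7
Sxy = sum((xi-xbar)(yi-ybar)) = -48
Sxx = sum((xi-xbar)^2) = 614/3 ≈ 204.666667
b = Sxy / Sxx = -72/307 ≈ -0.234528
a = 7 - (-0.234528) * 12.666667 = 3061/307 ≈ 9.970684

9.9707


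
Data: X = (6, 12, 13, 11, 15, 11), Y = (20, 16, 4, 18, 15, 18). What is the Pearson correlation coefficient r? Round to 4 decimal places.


r = sum((xi-xbar)(yi-ybar)) / sqrt(sum((xi-xbar)^2) * sum((yi-ybar)^2))
n = 6, xbar = 68/6 = 34/3 ≈ 11.333333, ybar = 91/6 ≈ 15.166667
Sxy = sum((xi-xbar)(yi-ybar)) = -139/3 ≈ -46.333333
Sxx = sum((xi-xbar)^2) = 136/3 ≈ 45.333333
Syy = sum((yi-ybar)^2) = 989/6 ≈ 164.833333
sqrt(Sxx*Syy) ≈ 86.443302
r = Sxy / sqrt(Sxx*Syy) = -46.333333 / 86.443302 ≈ -0.535997

-0.5360


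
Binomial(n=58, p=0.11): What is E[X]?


E[X] = n*p = 58 * 0.11 = 6.38

6.38


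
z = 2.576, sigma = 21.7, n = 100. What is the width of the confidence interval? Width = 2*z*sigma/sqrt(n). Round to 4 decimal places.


width = 2*z*sigma/sqrt(n)
2*z*sigma = 2 * 2.576 * 21.7 = 111.7984
sqrt(100) = 10
width = 111.7984 / 10 = 11.17984

11.1798


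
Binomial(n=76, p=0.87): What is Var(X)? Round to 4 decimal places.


Var = n*p*(1-p) = 76 * 0.87 * 0.13 = 8.5956

8.5956


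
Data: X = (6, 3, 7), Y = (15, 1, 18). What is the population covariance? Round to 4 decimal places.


Cov = (1/n)*sum((xi-xbar)(yi-ybar))
n = 3, xbar = 16/3 ≈ 5.333333, ybar = 34/3 ≈ 11.333333
sum((xi-xbar)(yi-ybar)) = 113/3 ≈ 37.666667
Cov = 37.666667 / 3 = 113/9 ≈ 12.555556

12.5556


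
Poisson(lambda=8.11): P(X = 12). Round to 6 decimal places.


P = e^(-lam) * lam^k / k!
e^(-8.11) ≈ 0.0003005189
lam^k = 8.11^12 ≈ 80956225331.421531
k! = 12! = 479001600
P = 0.0003005189 * 80956225331.421531 / 479001600 ≈ 0.050791

0.050791


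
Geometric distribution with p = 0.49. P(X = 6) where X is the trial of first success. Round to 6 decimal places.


P = (1-p)^(k-1) * p
(1-p)^(k-1) = 0.51^5 ≈ 0.03450253
P = 0.03450253 * 0.49 ≈ 0.01690624

0.016906


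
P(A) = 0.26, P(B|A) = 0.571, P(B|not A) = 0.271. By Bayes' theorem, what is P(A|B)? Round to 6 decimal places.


P(A|B) = P(B|A)*P(A) / P(B), P(B) = P(B|A)*P(A) + P(B|not A)*P(not A)
P(B|A)*P(A) = 0.571 * 0.26 = 0.14846
P(B|not A)*P(not A) = 0.271 * 0.74 = 0.20054
P(B) = 0.14846 + 0.20054 = 0.349
P(A|B) = 0.14846 / 0.349 ≈ 0.42538682

0.425387


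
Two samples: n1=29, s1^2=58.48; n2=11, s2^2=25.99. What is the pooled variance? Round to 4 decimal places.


sp^2 = ((n1-1)*s1^2 + (n2-1)*s2^2)/(n1+n2-2)
(n1-1)*s1^2 = 28 * 58.48 = 1637.44
(n2-1)*s2^2 = 10 * 25.99 = 259.9
numerator = 1637.44 + 259.9 = 1897.34
n1+n2-2 = 38
sp^2 = 1897.34 / 38 = 49.93

49.9300


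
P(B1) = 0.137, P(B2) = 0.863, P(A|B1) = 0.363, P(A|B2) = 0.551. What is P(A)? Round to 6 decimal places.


P(A) = P(A|B1)*P(B1) + P(A|B2)*P(B2)
P(A|B1)*P(B1) = 0.363 * 0.137 = 0.049731
P(A|B2)*P(B2) = 0.551 * 0.863 = 0.475513
P(A) = 0.049731 + 0.475513 = 0.525244

0.525244


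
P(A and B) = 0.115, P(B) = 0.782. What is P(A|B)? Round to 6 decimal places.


P(A|B) = P(A and B) / P(B) = 0.115 / 0.782 = 5/34 ≈ 0.14705882

0.147059


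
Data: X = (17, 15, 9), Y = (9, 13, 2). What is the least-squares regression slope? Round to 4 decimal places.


b = sum((xi-xbar)(yi-ybar)) / sum((xi-xbar)^2)
n = 3, xbar = 41/3 ≈ 13.666667, ybar = 24/3 = 8
Sxy = sum((xi-xbar)(yi-ybar)) = 38
Sxx = sum((xi-xbar)^2) = 104/3 ≈ 34.666667
b = Sxy / Sxx = 57/52 ≈ 1.096154

1.0962


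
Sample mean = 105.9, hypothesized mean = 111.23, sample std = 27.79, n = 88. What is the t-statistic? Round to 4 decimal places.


t = (xbar - mu0) / (s/sqrt(n))
xbar - mu0 = 105.9 - 111.23 = -5.33
sqrt(88) ≈ 9.38083152
s/sqrt(n) = 27.79 / 9.38083152 ≈ 2.96242395
t = -5.33 / 2.96242395 ≈ -1.799202

-1.7992


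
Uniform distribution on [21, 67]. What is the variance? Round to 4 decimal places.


Var = (b-a)^2 / 12
(b-a)^2 = (67 - 21)^2 = 2116
Var = 2116/12 ≈ 176.333333

176.3333


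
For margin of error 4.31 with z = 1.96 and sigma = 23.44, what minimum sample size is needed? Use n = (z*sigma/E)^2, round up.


z*sigma/E = 1.96 * 23.44 / 4.31 ≈ 10.659490
(z*sigma/E)^2 ≈ 113.624718
round up: n = 114

114


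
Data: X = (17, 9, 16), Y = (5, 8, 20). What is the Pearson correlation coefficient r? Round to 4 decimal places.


r = sum((xi-xbar)(yi-ybar)) / sqrt(sum((xi-xbar)^2) * sum((yi-ybar)^2))
n = 3, xbar = 42/3 = 14, ybar = 33/3 = 11
Sxy = sum((xi-xbar)(yi-ybar)) = 15
Sxx = sum((xi-xbar)^2) = 38
Syy = sum((yi-ybar)^2) = 126
sqrt(Sxx*Syy) ≈ 69.195376
r = Sxy / sqrt(Sxx*Syy) = 15 / 69.195376 ≈ 0.216777

0.2168


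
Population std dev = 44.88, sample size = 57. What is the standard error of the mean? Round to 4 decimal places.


SE = sigma / sqrt(n)
sqrt(57) ≈ 7.549834
SE = 44.88 / 7.549834 ≈ 5.944501

5.9445


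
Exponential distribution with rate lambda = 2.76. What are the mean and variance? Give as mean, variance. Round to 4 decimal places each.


mean = 1/lam, var = 1/lam^2
mean = 1 / 2.76 = 25/69 ≈ 0.362319
lam^2 = 2.76^2 = 7.6176
var = 1 / 7.6176 = 625/4761 ≈ 0.131275

0.3623, 0.1313


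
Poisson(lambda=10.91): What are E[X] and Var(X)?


E[X] = Var(X) = lambda = 10.91

10.91, 10.91


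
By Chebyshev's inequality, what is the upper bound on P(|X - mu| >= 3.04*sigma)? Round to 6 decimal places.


P <= 1/k^2
k^2 = 3.04^2 = 9.2416
1/k^2 = 1 / 9.2416 = 625/5776 ≈ 0.10820637

0.108206


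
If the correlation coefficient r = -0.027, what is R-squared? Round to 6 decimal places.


R^2 = r^2 = (-0.027)^2 = 0.000729

0.000729


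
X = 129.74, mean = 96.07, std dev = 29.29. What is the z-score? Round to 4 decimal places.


z = (X - mu) / sigma
X - mu = 129.74 - 96.07 = 33.67
z = 33.67 / 29.29 = 3367/2929 ≈ 1.149539

1.1495


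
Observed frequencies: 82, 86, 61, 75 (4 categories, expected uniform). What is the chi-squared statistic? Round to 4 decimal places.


chi2 = sum((O-E)^2/E), E = total/4
total = 304, E = 304/4 = 76
(82 - 76)^2 / 76 = 36 / 76 = 9/19 ≈ 0.473684
(86 - 76)^2 / 76 = 100 / 76 = 25/19 ≈ 1.315789
(61 - 76)^2 / 76 = 225 / 76 = 225/76 ≈ 2.960526
(75 - 76)^2 / 76 = 1 / 76 = 1/76 ≈ 0.013158
chi2 = 181/38 ≈ 4.763158

4.7632


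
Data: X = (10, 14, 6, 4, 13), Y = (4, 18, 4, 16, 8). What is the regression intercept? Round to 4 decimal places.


a = ybar - b*xbar, where b = sum((xi-xbar)(yi-ybar)) / sum((xi-xbar)^2)
n = 5, xbar = 47/5 = 9.4, ybar = 50/5 = 10
Sxy = sum((xi-xbar)(yi-ybar)) = 14
Sxx = sum((xi-xbar)^2) = 75.2
b = Sxy / Sxx = 35/188 ≈ 0.186170
a = 10 - 0.186170 * 9.4 = 8.25

8.2500


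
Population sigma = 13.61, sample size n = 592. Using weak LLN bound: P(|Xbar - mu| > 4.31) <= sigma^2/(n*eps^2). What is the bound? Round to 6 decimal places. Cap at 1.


bound = min(1, sigma^2/(n*eps^2))
sigma^2 = 13.61^2 = 185.2321
n*eps^2 = 592 * 4.31^2 = 592 * 18.5761 = 10997.0512
sigma^2/(n*eps^2) = 185.2321 / 10997.0512 ≈ 0.01684380

0.016844


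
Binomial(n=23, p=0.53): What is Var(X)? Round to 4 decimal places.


Var = n*p*(1-p) = 23 * 0.53 * 0.47 = 5.7293

5.7293


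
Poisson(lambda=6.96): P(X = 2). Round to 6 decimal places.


P = e^(-lam) * lam^k / k!
e^(-6.96) ≈ 0.0009490966
lam^k = 6.96^2 = 48.4416
k! = 2! = 2
P = 0.0009490966 * 48.4416 / 2 ≈ 0.022988

0.022988


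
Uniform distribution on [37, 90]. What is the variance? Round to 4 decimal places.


Var = (b-a)^2 / 12
(b-a)^2 = (90 - 37)^2 = 2809
Var = 2809/12 ≈ 234.083333

234.0833


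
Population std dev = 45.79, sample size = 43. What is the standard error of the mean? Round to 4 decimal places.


SE = sigma / sqrt(n)
sqrt(43) ≈ 6.557439
SE = 45.79 / 6.557439 ≈ 6.982910

6.9829


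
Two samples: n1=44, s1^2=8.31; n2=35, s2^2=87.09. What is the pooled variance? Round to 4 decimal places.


sp^2 = ((n1-1)*s1^2 + (n2-1)*s2^2)/(n1+n2-2)
(n1-1)*s1^2 = 43 * 8.31 = 357.33
(n2-1)*s2^2 = 34 * 87.09 = 2961.06
numerator = 357.33 + 2961.06 = 3318.39
n1+n2-2 = 77
sp^2 = 3318.39 / 77 = 331839/7700 ≈ 43.095974

43.0960


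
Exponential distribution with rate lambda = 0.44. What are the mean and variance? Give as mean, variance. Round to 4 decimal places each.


mean = 1/lam, var = 1/lam^2
mean = 1 / 0.44 = 25/11 ≈ 2.272727
lam^2 = 0.44^2 = 0.1936
var = 1 / 0.1936 = 625/121 ≈ 5.165289

2.2727, 5.1653


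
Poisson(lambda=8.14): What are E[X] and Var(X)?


E[X] = Var(X) = lambda = 8.14

8.14, 8.14


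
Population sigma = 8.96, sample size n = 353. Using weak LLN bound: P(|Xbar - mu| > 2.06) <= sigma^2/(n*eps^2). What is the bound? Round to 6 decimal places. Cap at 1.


bound = min(1, sigma^2/(n*eps^2))
sigma^2 = 8.96^2 = 80.2816
n*eps^2 = 353 * 2.06^2 = 353 * 4.2436 = 1497.9908
sigma^2/(n*eps^2) = 80.2816 / 1497.9908 ≈ 0.05359285

0.053593


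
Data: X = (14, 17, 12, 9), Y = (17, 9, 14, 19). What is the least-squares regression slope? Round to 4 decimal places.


b = sum((xi-xbar)(yi-ybar)) / sum((xi-xbar)^2)
n = 4, xbar = 52/4 = 13, ybar = 59/4 = 14.75
Sxy = sum((xi-xbar)(yi-ybar)) = -37
Sxx = sum((xi-xbar)^2) = 34
b = Sxy / Sxx = -37/34 ≈ -1.088235

-1.0882


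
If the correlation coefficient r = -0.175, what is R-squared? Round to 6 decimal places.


R^2 = r^2 = (-0.175)^2 = 0.030625

0.030625


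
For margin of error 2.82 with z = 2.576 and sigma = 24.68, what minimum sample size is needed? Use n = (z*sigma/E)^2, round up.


z*sigma/E = 2.576 * 24.68 / 2.82 ≈ 22.544567
(z*sigma/E)^2 ≈ 508.257518
round up: n = 509

509


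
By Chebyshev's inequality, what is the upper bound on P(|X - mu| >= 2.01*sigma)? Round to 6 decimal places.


P <= 1/k^2
k^2 = 2.01^2 = 4.0401
1/k^2 = 1 / 4.0401 ≈ 0.24751863

0.247519


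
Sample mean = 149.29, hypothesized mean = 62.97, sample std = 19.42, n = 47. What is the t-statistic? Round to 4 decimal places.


t = (xbar - mu0) / (s/sqrt(n))
xbar - mu0 = 149.29 - 62.97 = 86.32
sqrt(47) ≈ 6.85565460
s/sqrt(n) = 19.42 / 6.85565460 ≈ 2.83269813
t = 86.32 / 2.83269813 ≈ 30.472714

30.4727


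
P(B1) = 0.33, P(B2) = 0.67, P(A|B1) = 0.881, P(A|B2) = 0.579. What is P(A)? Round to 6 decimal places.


P(A) = P(A|B1)*P(B1) + P(A|B2)*P(B2)
P(A|B1)*P(B1) = 0.881 * 0.33 = 0.29073
P(A|B2)*P(B2) = 0.579 * 0.67 = 0.38793
P(A) = 0.29073 + 0.38793 = 0.67866

0.678660


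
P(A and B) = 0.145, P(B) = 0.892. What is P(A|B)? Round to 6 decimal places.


P(A|B) = P(A and B) / P(B) = 0.145 / 0.892 = 145/892 ≈ 0.16255605

0.162556


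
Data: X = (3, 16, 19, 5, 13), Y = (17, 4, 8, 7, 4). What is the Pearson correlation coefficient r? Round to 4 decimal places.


r = sum((xi-xbar)(yi-ybar)) / sqrt(sum((xi-xbar)^2) * sum((yi-ybar)^2))
n = 5, xbar = 56/5 = 11.2, ybar = 40/5 = 8
Sxy = sum((xi-xbar)(yi-ybar)) = -94
Sxx = sum((xi-xbar)^2) = 192.8
Syy = sum((yi-ybar)^2) = 114
sqrt(Sxx*Syy) ≈ 148.253836
r = Sxy / sqrt(Sxx*Syy) = -94 / 148.253836 ≈ -0.634048

-0.6340


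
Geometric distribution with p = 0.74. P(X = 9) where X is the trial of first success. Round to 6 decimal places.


P = (1-p)^(k-1) * p
(1-p)^(k-1) = 0.26^8 ≈ 0.00002088271
P = 0.00002088271 * 0.74 ≈ 0.00001545320

0.000015


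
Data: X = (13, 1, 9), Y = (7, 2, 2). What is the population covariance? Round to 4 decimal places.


Cov = (1/n)*sum((xi-xbar)(yi-ybar))
n = 3, xbar = 23/3 ≈ 7.666667, ybar = 11/3 ≈ 3.666667
sum((xi-xbar)(yi-ybar)) = 80/3 ≈ 26.666667
Cov = 26.666667 / 3 = 80/9 ≈ 8.888889

8.8889


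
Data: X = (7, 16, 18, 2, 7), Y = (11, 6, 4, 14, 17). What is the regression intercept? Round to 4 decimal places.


a = ybar - b*xbar, where b = sum((xi-xbar)(yi-ybar)) / sum((xi-xbar)^2)
n = 5, xbar = 50/5 = 10, ybar = 52/5 = 10.4
Sxy = sum((xi-xbar)(yi-ybar)) = -128
Sxx = sum((xi-xbar)^2) = 182
b = Sxy / Sxx = -64/91 ≈ -0.703297
a = 10.4 - (-0.703297) * 10 = 7932/455 ≈ 17.432967

17.4330


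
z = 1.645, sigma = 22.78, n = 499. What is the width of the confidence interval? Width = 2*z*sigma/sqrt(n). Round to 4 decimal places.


width = 2*z*sigma/sqrt(n)
2*z*sigma = 2 * 1.645 * 22.78 = 74.9462
sqrt(499) ≈ 22.338308
width = 74.9462 / 22.338308 ≈ 3.355053

3.3551


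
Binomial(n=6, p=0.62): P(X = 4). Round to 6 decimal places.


P = C(n,k) * p^k * (1-p)^(n-k)
C(6,4) = 15
p^k = 0.62^4 ≈ 0.1477634
(1-p)^(n-k) = 0.38^2 = 0.1444
P = 15 * 0.1477634 * 0.1444 ≈ 0.320055

0.320055


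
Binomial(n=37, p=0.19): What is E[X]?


E[X] = n*p = 37 * 0.19 = 7.03

7.03


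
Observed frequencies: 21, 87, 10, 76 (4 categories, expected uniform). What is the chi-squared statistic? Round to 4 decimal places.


chi2 = sum((O-E)^2/E), E = total/4
total = 194, E = 194/4 = 48.5
(21 - 48.5)^2 / 48.5 = 756.25 / 48.5 = 3025/194 ≈ 15.592784
(87 - 48.5)^2 / 48.5 = 1482.25 / 48.5 = 5929/194 ≈ 30.561856
(10 - 48.5)^2 / 48.5 = 1482.25 / 48.5 = 5929/194 ≈ 30.561856
(76 - 48.5)^2 / 48.5 = 756.25 / 48.5 = 3025/194 ≈ 15.592784
chi2 = 8954/97 ≈ 92.309278

92.3093


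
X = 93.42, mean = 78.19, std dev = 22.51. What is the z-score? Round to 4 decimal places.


z = (X - mu) / sigma
X - mu = 93.42 - 78.19 = 15.23
z = 15.23 / 22.51 = 1523/2251 ≈ 0.676588

0.6766


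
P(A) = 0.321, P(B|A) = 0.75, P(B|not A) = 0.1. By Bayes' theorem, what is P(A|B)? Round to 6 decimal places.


P(A|B) = P(B|A)*P(A) / P(B), P(B) = P(B|A)*P(A) + P(B|not A)*P(not A)
P(B|A)*P(A) = 0.75 * 0.321 = 0.24075
P(B|not A)*P(not A) = 0.1 * 0.679 = 0.0679
P(B) = 0.24075 + 0.0679 = 0.30865
P(A|B) = 0.24075 / 0.30865 = 4815/6173 ≈ 0.78000972

0.780010


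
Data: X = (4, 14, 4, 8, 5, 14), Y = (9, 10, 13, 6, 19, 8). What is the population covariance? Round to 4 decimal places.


Cov = (1/n)*sum((xi-xbar)(yi-ybar))
n = 6, xbar = 49/6 ≈ 8.166667, ybar = 65/6 ≈ 10.833333
sum((xi-xbar)(yi-ybar)) = -287/6 ≈ -47.833333
Cov = -47.833333 / 6 = -287/36 ≈ -7.972222

-7.9722


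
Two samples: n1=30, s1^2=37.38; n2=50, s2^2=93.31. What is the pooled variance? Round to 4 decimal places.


sp^2 = ((n1-1)*s1^2 + (n2-1)*s2^2)/(n1+n2-2)
(n1-1)*s1^2 = 29 * 37.38 = 1084.02
(n2-1)*s2^2 = 49 * 93.31 = 4572.19
numerator = 1084.02 + 4572.19 = 5656.21
n1+n2-2 = 78
sp^2 = 5656.21 / 78 = 565621/7800 ≈ 72.515513

72.5155


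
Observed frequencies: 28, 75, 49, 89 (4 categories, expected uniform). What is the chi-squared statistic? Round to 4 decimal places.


chi2 = sum((O-E)^2/E), E = total/4
total = 241, E = 241/4 = 60.25
(28 - 60.25)^2 / 60.25 = 1040.0625 / 60.25 = 16641/964 ≈ 17.262448
(75 - 60.25)^2 / 60.25 = 217.5625 / 60.25 = 3481/964 ≈ 3.610996
(49 - 60.25)^2 / 60.25 = 126.5625 / 60.25 = 2025/964 ≈ 2.100622
(89 - 60.25)^2 / 60.25 = 826.5625 / 60.25 = 13225/964 ≈ 13.718880
chi2 = 8843/241 ≈ 36.692946

36.6929


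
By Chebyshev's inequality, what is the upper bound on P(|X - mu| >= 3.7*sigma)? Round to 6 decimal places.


P <= 1/k^2
k^2 = 3.7^2 = 13.69
1/k^2 = 1 / 13.69 = 100/1369 ≈ 0.07304602

0.073046


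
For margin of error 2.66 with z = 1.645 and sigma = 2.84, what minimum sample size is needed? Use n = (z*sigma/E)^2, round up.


z*sigma/E = 1.645 * 2.84 / 2.66 = 3337/1900 ≈ 1.756316
(z*sigma/E)^2 ≈ 3.084645
round up: n = 4

4


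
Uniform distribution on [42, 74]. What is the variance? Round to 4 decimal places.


Var = (b-a)^2 / 12
(b-a)^2 = (74 - 42)^2 = 1024
Var = 1024/12 ≈ 85.333333

85.3333


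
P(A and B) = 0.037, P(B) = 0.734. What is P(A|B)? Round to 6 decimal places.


P(A|B) = P(A and B) / P(B) = 0.037 / 0.734 = 37/734 ≈ 0.05040872

0.050409


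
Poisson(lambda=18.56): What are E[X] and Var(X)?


E[X] = Var(X) = lambda = 18.56

18.56, 18.56


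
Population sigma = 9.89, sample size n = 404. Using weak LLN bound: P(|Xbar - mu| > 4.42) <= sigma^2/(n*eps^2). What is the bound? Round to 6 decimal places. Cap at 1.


bound = min(1, sigma^2/(n*eps^2))
sigma^2 = 9.89^2 = 97.8121
n*eps^2 = 404 * 4.42^2 = 404 * 19.5364 = 7892.7056
sigma^2/(n*eps^2) = 97.8121 / 7892.7056 ≈ 0.01239272

0.012393


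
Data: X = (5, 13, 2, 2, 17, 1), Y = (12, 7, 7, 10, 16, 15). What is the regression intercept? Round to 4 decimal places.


a = ybar - b*xbar, where b = sum((xi-xbar)(yi-ybar)) / sum((xi-xbar)^2)
n = 6, xbar = 40/6 = 20/3 ≈ 6.666667, ybar = 67/6 ≈ 11.166667
Sxy = sum((xi-xbar)(yi-ybar)) = 76/3 ≈ 25.333333
Sxx = sum((xi-xbar)^2) = 676/3 ≈ 225.333333
b = Sxy / Sxx = 19/169 ≈ 0.112426
a = 11.166667 - 0.112426 * 6.666667 = 3521/338 ≈ 10.417160

10.4172


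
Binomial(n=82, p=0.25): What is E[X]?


E[X] = n*p = 82 * 0.25 = 20.5

20.5


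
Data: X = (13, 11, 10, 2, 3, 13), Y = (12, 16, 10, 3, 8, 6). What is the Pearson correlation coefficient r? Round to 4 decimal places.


r = sum((xi-xbar)(yi-ybar)) / sqrt(sum((xi-xbar)^2) * sum((yi-ybar)^2))
n = 6, xbar = 52/6 = 26/3 ≈ 8.666667, ybar = 55/6 ≈ 9.166667
Sxy = sum((xi-xbar)(yi-ybar)) = 190/3 ≈ 63.333333
Sxx = sum((xi-xbar)^2) = 364/3 ≈ 121.333333
Syy = sum((yi-ybar)^2) = 629/6 ≈ 104.833333
sqrt(Sxx*Syy) ≈ 112.781992
r = Sxy / sqrt(Sxx*Syy) = 63.333333 / 112.781992 ≈ 0.561555

0.5616


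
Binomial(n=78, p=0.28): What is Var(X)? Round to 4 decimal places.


Var = n*p*(1-p) = 78 * 0.28 * 0.72 = 15.7248

15.7248


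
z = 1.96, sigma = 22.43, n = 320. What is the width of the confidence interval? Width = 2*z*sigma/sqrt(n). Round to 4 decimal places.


width = 2*z*sigma/sqrt(n)
2*z*sigma = 2 * 1.96 * 22.43 = 87.9256
sqrt(320) ≈ 17.888544
width = 87.9256 / 17.888544 ≈ 4.915190

4.9152


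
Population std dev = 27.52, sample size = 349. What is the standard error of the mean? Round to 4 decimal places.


SE = sigma / sqrt(n)
sqrt(349) ≈ 18.681542
SE = 27.52 / 18.681542 ≈ 1.473112

1.4731


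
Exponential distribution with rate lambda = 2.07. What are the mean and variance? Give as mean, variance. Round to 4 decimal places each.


mean = 1/lam, var = 1/lam^2
mean = 1 / 2.07 = 100/207 ≈ 0.483092
lam^2 = 2.07^2 = 4.2849
var = 1 / 4.2849 ≈ 0.233378

0.4831, 0.2334


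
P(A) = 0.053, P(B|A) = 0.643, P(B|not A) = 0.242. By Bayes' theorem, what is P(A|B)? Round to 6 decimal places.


P(A|B) = P(B|A)*P(A) / P(B), P(B) = P(B|A)*P(A) + P(B|not A)*P(not A)
P(B|A)*P(A) = 0.643 * 0.053 = 0.034079
P(B|not A)*P(not A) = 0.242 * 0.947 = 0.229174
P(B) = 0.034079 + 0.229174 = 0.263253
P(A|B) = 0.034079 / 0.263253 ≈ 0.12945342

0.129453


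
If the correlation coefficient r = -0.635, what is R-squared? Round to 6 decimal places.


R^2 = r^2 = (-0.635)^2 = 0.403225

0.403225


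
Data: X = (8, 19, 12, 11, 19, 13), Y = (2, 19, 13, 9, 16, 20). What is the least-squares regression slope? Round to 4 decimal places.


b = sum((xi-xbar)(yi-ybar)) / sum((xi-xbar)^2)
n = 6, xbar = 82/6 = 41/3 ≈ 13.666667, ybar = 79/6 ≈ 13.166667
Sxy = sum((xi-xbar)(yi-ybar)) = 349/3 ≈ 116.333333
Sxx = sum((xi-xbar)^2) = 298/3 ≈ 99.333333
b = Sxy / Sxx = 349/298 ≈ 1.171141

1.1711


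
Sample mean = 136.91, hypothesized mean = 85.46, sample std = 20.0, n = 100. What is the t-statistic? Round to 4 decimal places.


t = (xbar - mu0) / (s/sqrt(n))
xbar - mu0 = 136.91 - 85.46 = 51.45
sqrt(100) = 10
s/sqrt(n) = 20.0 / 10 = 2
t = 51.45 / 2 = 25.725

25.7250


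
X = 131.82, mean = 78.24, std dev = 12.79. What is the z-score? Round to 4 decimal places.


z = (X - mu) / sigma
X - mu = 131.82 - 78.24 = 53.58
z = 53.58 / 12.79 = 5358/1279 ≈ 4.189210

4.1892


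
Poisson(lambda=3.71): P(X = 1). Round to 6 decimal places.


P = e^(-lam) * lam^k / k!
e^(-3.71) ≈ 0.02447752
lam^k = 3.71^1 = 3.71
k! = 1! = 1
P = 0.02447752 * 3.71 / 1 ≈ 0.090812

0.090812


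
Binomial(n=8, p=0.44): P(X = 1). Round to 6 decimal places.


P = C(n,k) * p^k * (1-p)^(n-k)
C(8,1) = 8
p^k = 0.44^1 = 0.44
(1-p)^(n-k) = 0.56^7 ≈ 0.01727095
P = 8 * 0.44 * 0.01727095 ≈ 0.060794

0.060794


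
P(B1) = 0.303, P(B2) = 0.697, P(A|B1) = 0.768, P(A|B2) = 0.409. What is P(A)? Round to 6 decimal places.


P(A) = P(A|B1)*P(B1) + P(A|B2)*P(B2)
P(A|B1)*P(B1) = 0.768 * 0.303 = 0.232704
P(A|B2)*P(B2) = 0.409 * 0.697 = 0.285073
P(A) = 0.232704 + 0.285073 = 0.517777

0.517777


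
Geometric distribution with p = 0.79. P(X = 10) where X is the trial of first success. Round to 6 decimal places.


P = (1-p)^(k-1) * p
(1-p)^(k-1) = 0.21^9 ≈ 0.0000007942800
P = 0.0000007942800 * 0.79 ≈ 0.0000006274812

0.000001


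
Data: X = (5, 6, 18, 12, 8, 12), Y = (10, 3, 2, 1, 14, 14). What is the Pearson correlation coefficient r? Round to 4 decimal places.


r = sum((xi-xbar)(yi-ybar)) / sqrt(sum((xi-xbar)^2) * sum((yi-ybar)^2))
n = 6, xbar = 61/6 ≈ 10.166667, ybar = 44/6 = 22/3 ≈ 7.333333
Sxy = sum((xi-xbar)(yi-ybar)) = -154/3 ≈ -51.333333
Sxx = sum((xi-xbar)^2) = 701/6 ≈ 116.833333
Syy = sum((yi-ybar)^2) = 550/3 ≈ 183.333333
sqrt(Sxx*Syy) ≈ 146.353833
r = Sxy / sqrt(Sxx*Syy) = -51.333333 / 146.353833 ≈ -0.350748

-0.3507


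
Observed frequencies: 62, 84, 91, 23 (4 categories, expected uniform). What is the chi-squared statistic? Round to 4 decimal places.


chi2 = sum((O-E)^2/E), E = total/4
total = 260, E = 260/4 = 65
(62 - 65)^2 / 65 = 9 / 65 = 9/65 ≈ 0.138462
(84 - 65)^2 / 65 = 361 / 65 = 361/65 ≈ 5.553846
(91 - 65)^2 / 65 = 676 / 65 = 10.4
(23 - 65)^2 / 65 = 1764 / 65 = 1764/65 ≈ 27.138462
chi2 = 562/13 ≈ 43.230769

43.2308


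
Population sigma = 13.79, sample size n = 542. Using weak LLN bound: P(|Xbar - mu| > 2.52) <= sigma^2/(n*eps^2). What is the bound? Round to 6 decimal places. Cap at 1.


bound = min(1, sigma^2/(n*eps^2))
sigma^2 = 13.79^2 = 190.1641
n*eps^2 = 542 * 2.52^2 = 542 * 6.3504 = 3441.9168
sigma^2/(n*eps^2) = 190.1641 / 3441.9168 ≈ 0.05524948

0.055249


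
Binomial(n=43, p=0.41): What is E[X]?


E[X] = n*p = 43 * 0.41 = 17.63

17.63


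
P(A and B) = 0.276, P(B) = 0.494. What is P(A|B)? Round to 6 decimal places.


P(A|B) = P(A and B) / P(B) = 0.276 / 0.494 = 138/247 ≈ 0.55870445

0.558704


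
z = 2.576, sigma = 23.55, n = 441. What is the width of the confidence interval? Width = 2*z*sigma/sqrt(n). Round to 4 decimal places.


width = 2*z*sigma/sqrt(n)
2*z*sigma = 2 * 2.576 * 23.55 = 121.3296
sqrt(441) = 21
width = 121.3296 / 21 = 5.7776

5.7776


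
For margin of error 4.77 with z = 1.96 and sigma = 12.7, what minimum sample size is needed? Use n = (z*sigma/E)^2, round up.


z*sigma/E = 1.96 * 12.7 / 4.77 = 12446/2385 ≈ 5.218449
(z*sigma/E)^2 ≈ 27.232206
round up: n = 28

28


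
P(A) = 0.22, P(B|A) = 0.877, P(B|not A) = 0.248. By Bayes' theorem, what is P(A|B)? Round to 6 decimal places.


P(A|B) = P(B|A)*P(A) / P(B), P(B) = P(B|A)*P(A) + P(B|not A)*P(not A)
P(B|A)*P(A) = 0.877 * 0.22 = 0.19294
P(B|not A)*P(not A) = 0.248 * 0.78 = 0.19344
P(B) = 0.19294 + 0.19344 = 0.38638
P(A|B) = 0.19294 / 0.38638 ≈ 0.49935297

0.499353


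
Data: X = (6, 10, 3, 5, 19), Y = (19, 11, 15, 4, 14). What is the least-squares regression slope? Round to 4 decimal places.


b = sum((xi-xbar)(yi-ybar)) / sum((xi-xbar)^2)
n = 5, xbar = 43/5 = 8.6, ybar = 63/5 = 12.6
Sxy = sum((xi-xbar)(yi-ybar)) = 13.2
Sxx = sum((xi-xbar)^2) = 161.2
b = Sxy / Sxx = 33/403 ≈ 0.081886

0.0819


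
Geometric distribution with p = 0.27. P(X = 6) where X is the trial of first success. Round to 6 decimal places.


P = (1-p)^(k-1) * p
(1-p)^(k-1) = 0.73^5 ≈ 0.2073072
P = 0.2073072 * 0.27 ≈ 0.05597293

0.055973


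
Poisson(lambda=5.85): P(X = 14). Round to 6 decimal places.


P = e^(-lam) * lam^k / k!
e^(-5.85) ≈ 0.002879899
lam^k = 5.85^14 ≈ 54977137690.861271
k! = 14! = 87178291200
P = 0.002879899 * 54977137690.861271 / 87178291200 ≈ 0.001816

0.001816


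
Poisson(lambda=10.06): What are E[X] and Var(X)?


E[X] = Var(X) = lambda = 10.06

10.06, 10.06


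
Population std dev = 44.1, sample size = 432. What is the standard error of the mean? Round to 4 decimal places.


SE = sigma / sqrt(n)
sqrt(432) ≈ 20.784610
SE = 44.1 / 20.784610 ≈ 2.121762

2.1218


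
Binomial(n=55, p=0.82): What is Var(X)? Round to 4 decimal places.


Var = n*p*(1-p) = 55 * 0.82 * 0.18 = 8.118

8.1180


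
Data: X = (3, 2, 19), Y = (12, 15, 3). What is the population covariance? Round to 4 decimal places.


Cov = (1/n)*sum((xi-xbar)(yi-ybar))
n = 3, xbar = 24/3 = 8, ybar = 30/3 = 10
sum((xi-xbar)(yi-ybar)) = -117
Cov = -117 / 3 = -39

-39.0000


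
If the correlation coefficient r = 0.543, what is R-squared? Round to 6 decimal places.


R^2 = r^2 = (0.543)^2 = 0.294849

0.294849


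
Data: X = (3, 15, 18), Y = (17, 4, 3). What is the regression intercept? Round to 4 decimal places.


a = ybar - b*xbar, where b = sum((xi-xbar)(yi-ybar)) / sum((xi-xbar)^2)
n = 3, xbar = 36/3 = 12, ybar = 24/3 = 8
Sxy = sum((xi-xbar)(yi-ybar)) = -123
Sxx = sum((xi-xbar)^2) = 126
b = Sxy / Sxx = -41/42 ≈ -0.976190
a = 8 - (-0.976190) * 12 = 138/7 ≈ 19.714286

19.7143


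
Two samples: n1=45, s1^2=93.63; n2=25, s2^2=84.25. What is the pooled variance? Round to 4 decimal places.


sp^2 = ((n1-1)*s1^2 + (n2-1)*s2^2)/(n1+n2-2)
(n1-1)*s1^2 = 44 * 93.63 = 4119.72
(n2-1)*s2^2 = 24 * 84.25 = 2022
numerator = 4119.72 + 2022 = 6141.72
n1+n2-2 = 68
sp^2 = 6141.72 / 68 = 153543/1700 ≈ 90.319412

90.3194


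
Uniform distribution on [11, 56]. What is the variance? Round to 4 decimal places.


Var = (b-a)^2 / 12
(b-a)^2 = (56 - 11)^2 = 2025
Var = 2025/12 = 168.75

168.7500


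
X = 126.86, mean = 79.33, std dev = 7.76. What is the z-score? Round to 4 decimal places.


z = (X - mu) / sigma
X - mu = 126.86 - 79.33 = 47.53
z = 47.53 / 7.76 = 6.125

6.1250


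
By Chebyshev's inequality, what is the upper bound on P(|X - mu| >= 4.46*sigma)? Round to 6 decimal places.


P <= 1/k^2
k^2 = 4.46^2 = 19.8916
1/k^2 = 1 / 19.8916 ≈ 0.05027248

0.050272


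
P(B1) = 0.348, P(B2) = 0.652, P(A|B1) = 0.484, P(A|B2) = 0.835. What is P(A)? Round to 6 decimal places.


P(A) = P(A|B1)*P(B1) + P(A|B2)*P(B2)
P(A|B1)*P(B1) = 0.484 * 0.348 = 0.168432
P(A|B2)*P(B2) = 0.835 * 0.652 = 0.54442
P(A) = 0.168432 + 0.54442 = 0.712852

0.712852


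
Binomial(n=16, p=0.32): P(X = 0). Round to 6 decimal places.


P = C(n,k) * p^k * (1-p)^(n-k)
C(16,0) = 1
p^k = 0.32^0 = 1
(1-p)^(n-k) = 0.68^16 ≈ 0.002089982
P = 1 * 1 * 0.002089982 ≈ 0.002090

0.002090


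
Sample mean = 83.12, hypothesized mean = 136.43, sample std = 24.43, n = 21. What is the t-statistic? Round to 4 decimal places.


t = (xbar - mu0) / (s/sqrt(n))
xbar - mu0 = 83.12 - 136.43 = -53.31
sqrt(21) ≈ 4.58257569
s/sqrt(n) = 24.43 / 4.58257569 ≈ 5.33106306
t = -53.31 / 5.33106306 ≈ -9.999882

-9.9999


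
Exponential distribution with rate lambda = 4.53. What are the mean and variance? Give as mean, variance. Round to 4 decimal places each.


mean = 1/lam, var = 1/lam^2
mean = 1 / 4.53 = 100/453 ≈ 0.220751
lam^2 = 4.53^2 = 20.5209
var = 1 / 20.5209 ≈ 0.048731

0.2208, 0.0487


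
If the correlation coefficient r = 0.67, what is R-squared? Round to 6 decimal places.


R^2 = r^2 = (0.67)^2 = 0.4489

0.448900


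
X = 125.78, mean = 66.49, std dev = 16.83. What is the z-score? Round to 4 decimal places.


z = (X - mu) / sigma
X - mu = 125.78 - 66.49 = 59.29
z = 59.29 / 16.83 = 539/153 ≈ 3.522876

3.5229


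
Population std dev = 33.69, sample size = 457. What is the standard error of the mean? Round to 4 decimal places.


SE = sigma / sqrt(n)
sqrt(457) ≈ 21.377558
SE = 33.69 / 21.377558 ≈ 1.575952

1.5760


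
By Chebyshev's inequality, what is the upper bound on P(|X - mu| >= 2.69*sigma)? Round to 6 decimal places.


P <= 1/k^2
k^2 = 2.69^2 = 7.2361
1/k^2 = 1 / 7.2361 ≈ 0.13819599

0.138196


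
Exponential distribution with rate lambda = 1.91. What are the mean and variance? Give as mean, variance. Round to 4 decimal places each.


mean = 1/lam, var = 1/lam^2
mean = 1 / 1.91 = 100/191 ≈ 0.523560
lam^2 = 1.91^2 = 3.6481
var = 1 / 3.6481 ≈ 0.274115

0.5236, 0.2741
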